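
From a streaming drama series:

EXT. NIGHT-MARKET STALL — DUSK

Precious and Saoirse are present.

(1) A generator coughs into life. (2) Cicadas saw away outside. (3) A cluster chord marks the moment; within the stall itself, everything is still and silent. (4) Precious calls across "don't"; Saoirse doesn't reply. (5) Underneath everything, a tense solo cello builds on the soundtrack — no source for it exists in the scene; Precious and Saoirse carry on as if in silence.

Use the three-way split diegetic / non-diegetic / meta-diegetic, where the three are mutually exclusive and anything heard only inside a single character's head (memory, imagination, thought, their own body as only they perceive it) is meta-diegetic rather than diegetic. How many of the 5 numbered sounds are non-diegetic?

2

(1) is diegetic: a generator is a real object/event in the scene's world.
Sound (2): ambient/room sound belonging to the story's physical space, so diegetic.
(3) is non-diegetic: it's a sound-design accent with no in-world source; no one in the scene can hear it.
(4) is diegetic: Precious is a character speaking aloud in the scene.
Sound (5): score with no on-screen or off-screen source; it exists for the audience alone, so non-diegetic.
So 2 of the 5 are non-diegetic: (3), (5).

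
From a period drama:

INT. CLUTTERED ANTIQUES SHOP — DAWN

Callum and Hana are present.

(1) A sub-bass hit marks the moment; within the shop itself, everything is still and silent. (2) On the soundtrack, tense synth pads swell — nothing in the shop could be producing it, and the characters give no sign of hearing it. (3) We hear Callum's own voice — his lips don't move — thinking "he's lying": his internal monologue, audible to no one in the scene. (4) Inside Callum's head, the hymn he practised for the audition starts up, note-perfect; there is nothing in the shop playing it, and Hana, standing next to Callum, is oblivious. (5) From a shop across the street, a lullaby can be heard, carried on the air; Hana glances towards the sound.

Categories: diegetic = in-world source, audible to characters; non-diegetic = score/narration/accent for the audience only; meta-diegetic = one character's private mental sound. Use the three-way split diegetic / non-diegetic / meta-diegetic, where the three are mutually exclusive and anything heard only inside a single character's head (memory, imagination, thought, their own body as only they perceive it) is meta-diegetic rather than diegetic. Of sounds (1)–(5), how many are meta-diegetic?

2

Sound (1): it's a sound-design accent with no in-world source; no one in the scene can hear it, so non-diegetic.
(2) score with no on-screen or off-screen source; it exists for the audience alone → non-diegetic.
Sound (3): Callum's thought-voice: a private mental sound no other character can hear, so meta-diegetic.
(4) remembered music, private to Callum — Hana is oblivious because it isn't in the room → meta-diegetic.
(5) is diegetic: it's coming from a shop across the street — a location within the story world — and Hana reacts.
So 2 of the 5 are meta-diegetic: (3), (4).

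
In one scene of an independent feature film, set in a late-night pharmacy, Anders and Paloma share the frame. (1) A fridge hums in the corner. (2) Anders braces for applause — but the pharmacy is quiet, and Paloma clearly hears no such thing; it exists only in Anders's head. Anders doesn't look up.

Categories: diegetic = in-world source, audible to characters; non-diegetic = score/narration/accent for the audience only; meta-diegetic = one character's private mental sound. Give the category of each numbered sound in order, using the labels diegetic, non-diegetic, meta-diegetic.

(1) is diegetic: it's the actual ambient sound of the location.
(2) the sound is imagined by Anders; nothing in the story world is producing it and Paloma can't hear it → meta-diegetic.

diegetic, meta-diegetic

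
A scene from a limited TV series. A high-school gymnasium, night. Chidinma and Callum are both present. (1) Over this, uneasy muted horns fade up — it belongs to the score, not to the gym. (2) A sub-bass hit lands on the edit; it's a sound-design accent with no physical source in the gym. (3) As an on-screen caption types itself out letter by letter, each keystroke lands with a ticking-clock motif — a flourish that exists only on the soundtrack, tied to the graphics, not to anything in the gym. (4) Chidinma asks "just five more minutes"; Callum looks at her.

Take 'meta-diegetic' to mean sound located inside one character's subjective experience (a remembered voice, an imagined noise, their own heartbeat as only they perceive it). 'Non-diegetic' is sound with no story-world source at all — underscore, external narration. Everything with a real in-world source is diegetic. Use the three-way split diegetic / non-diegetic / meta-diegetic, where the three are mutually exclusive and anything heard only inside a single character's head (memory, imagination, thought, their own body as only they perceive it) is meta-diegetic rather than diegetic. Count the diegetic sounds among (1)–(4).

(1) is non-diegetic: score with no on-screen or off-screen source; it exists for the audience alone.
(2) an editorial stinger — it belongs to the cut, not the story world → non-diegetic.
(3) sound married to a title/caption — outside the diegesis by definition → non-diegetic.
(4) is diegetic: on-screen dialogue — Chidinma speaks and Callum is there to hear.
Diegetic: (4) — that's 1.

1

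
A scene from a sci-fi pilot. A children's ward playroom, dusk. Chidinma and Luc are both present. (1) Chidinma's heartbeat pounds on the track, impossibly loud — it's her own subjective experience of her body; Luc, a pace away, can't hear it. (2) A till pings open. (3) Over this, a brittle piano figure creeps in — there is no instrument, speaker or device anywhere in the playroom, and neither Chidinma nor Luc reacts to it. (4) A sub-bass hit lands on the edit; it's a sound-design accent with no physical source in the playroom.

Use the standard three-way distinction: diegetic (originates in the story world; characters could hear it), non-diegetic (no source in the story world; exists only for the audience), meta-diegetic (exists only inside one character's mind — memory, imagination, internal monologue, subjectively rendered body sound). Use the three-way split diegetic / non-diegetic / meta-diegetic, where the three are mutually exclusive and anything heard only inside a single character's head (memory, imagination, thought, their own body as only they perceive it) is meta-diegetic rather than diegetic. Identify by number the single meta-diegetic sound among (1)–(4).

1

(1) it's Chidinma's internal bodily sensation rendered as sound; only Chidinma 'hears' it → meta-diegetic.
Sound (2): an in-world source (a till); characters could hear it, so diegetic.
(3) score with no on-screen or off-screen source; it exists for the audience alone → non-diegetic.
(4) it's a sound-design accent with no in-world source; no one in the scene can hear it → non-diegetic.
Only (1) is meta-diegetic.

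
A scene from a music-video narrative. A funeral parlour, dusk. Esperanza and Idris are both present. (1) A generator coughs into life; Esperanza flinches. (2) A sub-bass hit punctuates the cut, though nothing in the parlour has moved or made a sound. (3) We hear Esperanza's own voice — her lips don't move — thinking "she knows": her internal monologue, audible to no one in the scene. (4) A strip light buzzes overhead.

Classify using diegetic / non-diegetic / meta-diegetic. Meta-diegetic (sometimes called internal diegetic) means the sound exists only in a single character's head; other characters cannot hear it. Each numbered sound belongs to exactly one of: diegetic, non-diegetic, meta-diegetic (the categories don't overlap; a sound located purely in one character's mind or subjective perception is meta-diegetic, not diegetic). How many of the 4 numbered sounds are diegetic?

2

(1) an in-world source (a generator); characters could hear it → diegetic.
(2) nothing in the scene produces it; it's an accent added for the audience → non-diegetic.
(3) is meta-diegetic: Esperanza's thought-voice: a private mental sound no other character can hear.
(4) is diegetic: it's the actual ambient sound of the location.
So 2 of the 4 are diegetic: (1), (4).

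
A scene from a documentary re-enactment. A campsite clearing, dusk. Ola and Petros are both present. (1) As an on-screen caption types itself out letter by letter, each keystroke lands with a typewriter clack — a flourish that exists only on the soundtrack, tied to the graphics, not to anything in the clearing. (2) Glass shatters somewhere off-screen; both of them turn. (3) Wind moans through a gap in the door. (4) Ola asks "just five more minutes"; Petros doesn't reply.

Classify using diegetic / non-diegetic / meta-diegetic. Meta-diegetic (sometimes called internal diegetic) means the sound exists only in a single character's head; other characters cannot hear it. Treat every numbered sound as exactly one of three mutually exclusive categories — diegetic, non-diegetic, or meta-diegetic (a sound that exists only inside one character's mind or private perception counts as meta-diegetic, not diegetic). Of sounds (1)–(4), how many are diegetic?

3

(1) it accompanies on-screen graphics, not anything inside the story world → non-diegetic.
(2) the sound comes from glass physically present in the location → diegetic.
(3) is diegetic: wind is part of the location's real environment.
(4) Ola is a character speaking aloud in the scene → diegetic.
So 3 of the 4 are diegetic: (2), (3), (4).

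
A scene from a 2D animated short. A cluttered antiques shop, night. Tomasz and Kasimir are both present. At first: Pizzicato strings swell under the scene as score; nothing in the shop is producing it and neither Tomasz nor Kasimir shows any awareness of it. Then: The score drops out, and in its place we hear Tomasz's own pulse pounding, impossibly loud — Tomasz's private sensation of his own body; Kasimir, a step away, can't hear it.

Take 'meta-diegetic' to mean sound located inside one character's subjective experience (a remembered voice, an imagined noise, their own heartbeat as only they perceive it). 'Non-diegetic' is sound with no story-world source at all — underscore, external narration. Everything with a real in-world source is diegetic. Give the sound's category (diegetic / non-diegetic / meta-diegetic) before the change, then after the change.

Before the change: underscore with no in-world source, inaudible to the characters → non-diegetic.
After the change: the body sound is Tomasz's subjective perception alone — Kasimir can't hear it → meta-diegetic.

non-diegetic, meta-diegetic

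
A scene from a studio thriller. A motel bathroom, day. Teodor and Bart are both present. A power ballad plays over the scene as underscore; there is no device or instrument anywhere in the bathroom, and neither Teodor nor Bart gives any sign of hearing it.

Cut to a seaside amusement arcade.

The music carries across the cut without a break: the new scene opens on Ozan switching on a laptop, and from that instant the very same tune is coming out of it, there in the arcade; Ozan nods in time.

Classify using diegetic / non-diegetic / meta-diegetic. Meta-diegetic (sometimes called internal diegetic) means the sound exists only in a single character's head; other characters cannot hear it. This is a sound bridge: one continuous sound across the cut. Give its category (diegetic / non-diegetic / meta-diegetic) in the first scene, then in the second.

Scene one: there's no in-world source anywhere and no character hears it — underscore for the audience only → non-diegetic.
Scene two: once Ozan turns on a laptop, the music has a real source in the story world and Ozan reacts to it → diegetic.

non-diegetic, diegetic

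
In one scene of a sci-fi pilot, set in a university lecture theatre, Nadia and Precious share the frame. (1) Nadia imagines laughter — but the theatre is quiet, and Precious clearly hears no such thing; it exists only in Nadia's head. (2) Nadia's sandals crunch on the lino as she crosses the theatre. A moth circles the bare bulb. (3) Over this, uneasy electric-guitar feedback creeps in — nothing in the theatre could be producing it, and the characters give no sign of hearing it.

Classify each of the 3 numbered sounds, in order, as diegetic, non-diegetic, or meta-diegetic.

Sound (1): Nadia alone 'hears' it — an imagined sound, not present in the space, so meta-diegetic.
Sound (2): Nadia's footsteps are produced in the story world, so diegetic.
(3) is non-diegetic: it has no source in the story world and no character can hear it — it's underscore.

meta-diegetic, diegetic, non-diegetic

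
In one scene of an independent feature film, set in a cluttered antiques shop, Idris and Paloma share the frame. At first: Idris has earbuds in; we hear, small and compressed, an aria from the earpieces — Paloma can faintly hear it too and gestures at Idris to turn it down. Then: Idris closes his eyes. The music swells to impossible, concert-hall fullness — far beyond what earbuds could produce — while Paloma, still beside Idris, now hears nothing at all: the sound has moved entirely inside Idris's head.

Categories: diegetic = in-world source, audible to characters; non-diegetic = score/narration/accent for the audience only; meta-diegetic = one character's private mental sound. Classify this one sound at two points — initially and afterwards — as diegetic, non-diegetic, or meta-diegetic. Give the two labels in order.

diegetic, meta-diegetic

Initially: the earbuds are a physical source both characters can hear → diegetic.
Afterwards: the music now exists only as Idris's subjective experience; Paloma can no longer hear it → meta-diegetic.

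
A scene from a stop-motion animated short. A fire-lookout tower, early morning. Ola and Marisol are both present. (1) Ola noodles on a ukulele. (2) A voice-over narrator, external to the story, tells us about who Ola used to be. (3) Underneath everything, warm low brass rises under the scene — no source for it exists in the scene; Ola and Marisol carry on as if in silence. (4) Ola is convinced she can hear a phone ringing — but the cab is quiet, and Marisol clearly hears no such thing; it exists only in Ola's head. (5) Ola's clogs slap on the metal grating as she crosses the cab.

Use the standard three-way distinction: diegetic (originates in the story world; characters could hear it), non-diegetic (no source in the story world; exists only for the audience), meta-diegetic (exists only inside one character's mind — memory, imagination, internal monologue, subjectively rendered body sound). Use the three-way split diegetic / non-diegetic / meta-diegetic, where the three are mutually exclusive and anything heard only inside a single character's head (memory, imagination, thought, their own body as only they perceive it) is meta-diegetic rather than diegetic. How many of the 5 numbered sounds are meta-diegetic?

1

(1) Ola is producing the music live, in the story world → diegetic.
(2) is non-diegetic: external voice-over — not a character, not heard by anyone in the scene.
(3) it has no source in the story world and no character can hear it — it's underscore → non-diegetic.
(4) is meta-diegetic: the sound is imagined by Ola; nothing in the story world is producing it and Marisol can't hear it.
(5) is diegetic: Ola's footsteps are produced in the story world.
So 1 of the 5 is meta-diegetic: (4).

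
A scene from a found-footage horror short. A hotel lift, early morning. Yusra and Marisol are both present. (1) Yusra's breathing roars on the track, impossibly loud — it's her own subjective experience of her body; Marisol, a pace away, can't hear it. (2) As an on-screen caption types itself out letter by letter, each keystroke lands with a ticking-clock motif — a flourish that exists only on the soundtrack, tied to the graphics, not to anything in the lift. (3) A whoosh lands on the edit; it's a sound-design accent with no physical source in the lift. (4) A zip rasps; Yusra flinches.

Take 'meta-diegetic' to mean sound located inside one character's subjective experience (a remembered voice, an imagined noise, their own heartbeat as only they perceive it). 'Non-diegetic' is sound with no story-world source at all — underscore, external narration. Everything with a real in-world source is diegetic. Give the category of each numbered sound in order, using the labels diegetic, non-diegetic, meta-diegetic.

meta-diegetic, non-diegetic, non-diegetic, diegetic

Sound (1): a subjective body sound — Yusra's private perception, inaudible to Marisol, so meta-diegetic.
(2) sound married to a title/caption — outside the diegesis by definition → non-diegetic.
Sound (3): an editorial stinger — it belongs to the cut, not the story world, so non-diegetic.
(4) a zip is a real object/event in the scene's world → diegetic.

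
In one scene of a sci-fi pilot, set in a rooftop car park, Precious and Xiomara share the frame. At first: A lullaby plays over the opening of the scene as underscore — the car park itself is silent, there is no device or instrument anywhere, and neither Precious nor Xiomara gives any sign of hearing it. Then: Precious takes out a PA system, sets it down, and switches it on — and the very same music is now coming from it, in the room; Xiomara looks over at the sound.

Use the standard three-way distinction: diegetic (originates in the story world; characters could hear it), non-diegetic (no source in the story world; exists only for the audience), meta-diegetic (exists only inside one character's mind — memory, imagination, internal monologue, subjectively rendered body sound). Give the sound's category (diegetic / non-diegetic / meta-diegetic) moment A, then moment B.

non-diegetic, diegetic

Moment A: no in-world source exists and no character can hear it — underscore → non-diegetic.
Moment B: a PA system is now a real source in the story world and the characters hear it → diegetic.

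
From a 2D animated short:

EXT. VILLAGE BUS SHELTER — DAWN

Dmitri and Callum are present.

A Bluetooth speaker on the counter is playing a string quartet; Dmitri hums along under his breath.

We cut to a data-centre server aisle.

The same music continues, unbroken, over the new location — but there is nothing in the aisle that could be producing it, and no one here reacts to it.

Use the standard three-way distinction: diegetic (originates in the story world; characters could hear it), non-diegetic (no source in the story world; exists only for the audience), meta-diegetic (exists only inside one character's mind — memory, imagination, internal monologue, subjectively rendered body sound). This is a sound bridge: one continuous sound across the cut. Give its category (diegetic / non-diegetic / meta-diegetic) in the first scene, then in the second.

Scene one: a Bluetooth speaker is an on-screen source and Dmitri reacts to it → diegetic.
Scene two: there is no source in the aisle and no one hears it — it's now underscore → non-diegetic.

diegetic, non-diegetic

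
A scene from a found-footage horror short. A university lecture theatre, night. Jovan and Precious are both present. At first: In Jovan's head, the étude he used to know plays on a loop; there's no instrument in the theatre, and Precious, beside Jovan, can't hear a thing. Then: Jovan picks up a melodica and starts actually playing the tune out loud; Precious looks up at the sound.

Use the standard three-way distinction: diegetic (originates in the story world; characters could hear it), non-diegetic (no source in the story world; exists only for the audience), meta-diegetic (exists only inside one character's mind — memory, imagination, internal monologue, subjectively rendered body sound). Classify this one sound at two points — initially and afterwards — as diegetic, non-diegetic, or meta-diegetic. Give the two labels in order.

meta-diegetic, diegetic

Initially: the tune exists only as Jovan's private memory; Precious can't hear it → meta-diegetic.
Afterwards: Jovan is now producing it live on a melodica, in the room, and Precious hears it → diegetic.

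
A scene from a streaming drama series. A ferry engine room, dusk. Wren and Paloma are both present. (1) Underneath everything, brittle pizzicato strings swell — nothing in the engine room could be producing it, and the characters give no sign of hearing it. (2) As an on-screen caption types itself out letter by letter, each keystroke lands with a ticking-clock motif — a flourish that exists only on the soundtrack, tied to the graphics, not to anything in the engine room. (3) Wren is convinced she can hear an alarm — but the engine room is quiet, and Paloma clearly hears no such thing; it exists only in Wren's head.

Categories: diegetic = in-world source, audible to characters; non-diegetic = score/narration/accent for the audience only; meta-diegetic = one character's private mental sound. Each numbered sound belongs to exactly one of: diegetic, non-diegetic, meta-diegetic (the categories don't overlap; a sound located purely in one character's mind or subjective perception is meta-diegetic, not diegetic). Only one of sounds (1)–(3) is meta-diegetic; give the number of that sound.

3

Sound (1): nothing in the engine room produces it and the characters don't hear it — pure soundtrack, so non-diegetic.
(2) is non-diegetic: the caption isn't part of the story world, so neither is the sound tied to it.
Sound (3): Wren alone 'hears' it — an imagined sound, not present in the space, so meta-diegetic.
Only (3) is meta-diegetic.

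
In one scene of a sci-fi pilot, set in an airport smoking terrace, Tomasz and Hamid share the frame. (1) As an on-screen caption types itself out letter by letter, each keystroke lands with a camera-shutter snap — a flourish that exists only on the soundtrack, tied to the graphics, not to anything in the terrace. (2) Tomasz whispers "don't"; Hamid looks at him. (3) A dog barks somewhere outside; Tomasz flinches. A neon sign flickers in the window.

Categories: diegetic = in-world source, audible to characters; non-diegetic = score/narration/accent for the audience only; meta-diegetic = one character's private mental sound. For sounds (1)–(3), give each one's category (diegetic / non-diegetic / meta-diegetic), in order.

non-diegetic, diegetic, diegetic

(1) is non-diegetic: it accompanies on-screen graphics, not anything inside the story world.
Sound (2): on-screen dialogue — Tomasz speaks and Hamid is there to hear, so diegetic.
(3) is diegetic: an in-world source (a dog); characters could hear it.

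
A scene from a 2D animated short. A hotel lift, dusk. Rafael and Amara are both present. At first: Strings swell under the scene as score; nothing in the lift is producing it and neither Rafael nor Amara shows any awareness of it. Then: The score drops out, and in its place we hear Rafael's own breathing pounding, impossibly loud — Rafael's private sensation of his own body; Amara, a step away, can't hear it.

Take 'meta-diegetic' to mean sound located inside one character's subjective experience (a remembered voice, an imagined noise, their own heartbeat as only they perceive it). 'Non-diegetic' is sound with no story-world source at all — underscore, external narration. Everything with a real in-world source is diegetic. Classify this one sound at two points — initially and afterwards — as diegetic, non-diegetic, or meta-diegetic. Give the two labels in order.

non-diegetic, meta-diegetic

Initially: underscore with no in-world source, inaudible to the characters → non-diegetic.
Afterwards: the body sound is Rafael's subjective perception alone — Amara can't hear it → meta-diegetic.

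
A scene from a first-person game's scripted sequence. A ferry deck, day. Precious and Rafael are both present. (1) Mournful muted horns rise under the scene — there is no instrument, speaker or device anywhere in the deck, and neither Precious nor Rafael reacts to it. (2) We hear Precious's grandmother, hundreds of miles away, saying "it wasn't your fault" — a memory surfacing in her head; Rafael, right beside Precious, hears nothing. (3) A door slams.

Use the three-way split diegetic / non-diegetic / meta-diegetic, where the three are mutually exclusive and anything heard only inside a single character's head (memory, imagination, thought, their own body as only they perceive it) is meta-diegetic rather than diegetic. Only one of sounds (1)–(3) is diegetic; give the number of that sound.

3

(1) nothing in the deck produces it and the characters don't hear it — pure soundtrack → non-diegetic.
(2) is meta-diegetic: it's Precious's recollection rendered as sound; the other character can't hear it.
Sound (3): an in-world source (a door); characters could hear it, so diegetic.
Only (3) is diegetic.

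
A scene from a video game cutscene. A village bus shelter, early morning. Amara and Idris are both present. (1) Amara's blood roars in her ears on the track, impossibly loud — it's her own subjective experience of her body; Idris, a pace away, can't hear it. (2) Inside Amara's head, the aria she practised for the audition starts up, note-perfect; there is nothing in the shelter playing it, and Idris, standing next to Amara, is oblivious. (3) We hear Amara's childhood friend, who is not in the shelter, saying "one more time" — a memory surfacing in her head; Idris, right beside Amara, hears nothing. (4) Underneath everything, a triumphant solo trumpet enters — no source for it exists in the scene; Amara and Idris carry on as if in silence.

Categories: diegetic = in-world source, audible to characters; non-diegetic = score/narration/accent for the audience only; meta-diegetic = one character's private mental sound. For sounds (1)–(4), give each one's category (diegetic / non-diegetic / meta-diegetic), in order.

meta-diegetic, meta-diegetic, meta-diegetic, non-diegetic

Sound (1): it's Amara's internal bodily sensation rendered as sound; only Amara 'hears' it, so meta-diegetic.
(2) the music is a memory playing inside Amara's mind alone; no real-world source, Idris can't hear it → meta-diegetic.
(3) the voice is a memory playing only inside Amara's mind; Idris can't hear it → meta-diegetic.
(4) score with no on-screen or off-screen source; it exists for the audience alone → non-diegetic.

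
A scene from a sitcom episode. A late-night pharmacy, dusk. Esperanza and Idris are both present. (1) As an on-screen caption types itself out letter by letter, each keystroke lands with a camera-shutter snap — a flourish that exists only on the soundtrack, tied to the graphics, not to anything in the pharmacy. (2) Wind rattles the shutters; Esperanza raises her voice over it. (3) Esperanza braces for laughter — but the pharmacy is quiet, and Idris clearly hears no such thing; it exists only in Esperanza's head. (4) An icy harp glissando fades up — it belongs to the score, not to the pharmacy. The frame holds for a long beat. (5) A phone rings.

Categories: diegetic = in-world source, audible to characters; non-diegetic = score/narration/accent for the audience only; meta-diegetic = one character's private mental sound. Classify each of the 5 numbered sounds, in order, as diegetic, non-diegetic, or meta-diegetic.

(1) sound married to a title/caption — outside the diegesis by definition → non-diegetic.
Sound (2): wind is part of the location's real environment, so diegetic.
(3) is meta-diegetic: subjective to Esperanza: the pharmacy is silent and Idris hears nothing.
(4) is non-diegetic: nothing in the pharmacy produces it and the characters don't hear it — pure soundtrack.
Sound (5): an in-world source (a phone); characters could hear it, so diegetic.

non-diegetic, diegetic, meta-diegetic, non-diegetic, diegetic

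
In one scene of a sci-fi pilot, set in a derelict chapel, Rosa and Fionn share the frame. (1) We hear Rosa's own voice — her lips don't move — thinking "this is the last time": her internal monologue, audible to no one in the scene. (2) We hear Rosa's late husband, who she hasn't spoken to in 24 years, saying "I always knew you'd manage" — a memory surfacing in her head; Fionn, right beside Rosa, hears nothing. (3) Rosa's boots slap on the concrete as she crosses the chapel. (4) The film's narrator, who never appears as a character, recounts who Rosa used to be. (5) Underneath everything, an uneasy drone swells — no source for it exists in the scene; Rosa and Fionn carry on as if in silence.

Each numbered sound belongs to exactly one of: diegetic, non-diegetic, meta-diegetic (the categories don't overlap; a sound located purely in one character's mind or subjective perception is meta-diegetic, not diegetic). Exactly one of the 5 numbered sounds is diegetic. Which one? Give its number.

3

(1) Rosa's thought-voice: a private mental sound no other character can hear → meta-diegetic.
(2) is meta-diegetic: a remembered line, private to Rosa — not present in the room, not audible to Fionn.
(3) is diegetic: Rosa's footsteps are produced in the story world.
(4) is non-diegetic: commentary laid over the scene from outside the fiction.
(5) is non-diegetic: score with no on-screen or off-screen source; it exists for the audience alone.
Only (3) is diegetic.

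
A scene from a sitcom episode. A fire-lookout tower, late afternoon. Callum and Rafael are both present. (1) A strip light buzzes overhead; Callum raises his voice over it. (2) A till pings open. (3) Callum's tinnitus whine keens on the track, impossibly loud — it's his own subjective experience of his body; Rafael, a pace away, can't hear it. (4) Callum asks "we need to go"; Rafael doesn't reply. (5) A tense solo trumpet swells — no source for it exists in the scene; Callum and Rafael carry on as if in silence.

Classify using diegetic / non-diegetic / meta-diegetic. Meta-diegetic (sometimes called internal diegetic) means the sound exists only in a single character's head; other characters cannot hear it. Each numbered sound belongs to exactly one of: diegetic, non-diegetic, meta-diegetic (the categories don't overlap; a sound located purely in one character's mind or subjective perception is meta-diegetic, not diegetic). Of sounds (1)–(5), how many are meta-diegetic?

1

(1) is diegetic: a strip light is part of the location's real environment.
(2) a till is a real object/event in the scene's world → diegetic.
Sound (3): it's Callum's internal bodily sensation rendered as sound; only Callum 'hears' it, so meta-diegetic.
(4) spoken by a character present in the story world → diegetic.
(5) is non-diegetic: nothing in the cab produces it and the characters don't hear it — pure soundtrack.
Meta-diegetic: (3) — that's 1.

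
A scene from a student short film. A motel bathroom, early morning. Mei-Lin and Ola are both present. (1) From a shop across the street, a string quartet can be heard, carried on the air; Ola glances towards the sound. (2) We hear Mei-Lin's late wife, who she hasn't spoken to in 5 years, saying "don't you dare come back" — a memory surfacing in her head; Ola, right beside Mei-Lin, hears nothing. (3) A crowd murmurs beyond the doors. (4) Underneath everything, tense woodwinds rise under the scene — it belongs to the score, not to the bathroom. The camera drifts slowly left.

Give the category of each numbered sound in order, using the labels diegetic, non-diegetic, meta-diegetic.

diegetic, meta-diegetic, diegetic, non-diegetic

Sound (1): the music has an off-screen but real-world source and a character hears it, so diegetic.
Sound (2): the voice is a memory playing only inside Mei-Lin's mind; Ola can't hear it, so meta-diegetic.
Sound (3): it's the actual ambient sound of the location, so diegetic.
(4) it has no source in the story world and no character can hear it — it's underscore → non-diegetic.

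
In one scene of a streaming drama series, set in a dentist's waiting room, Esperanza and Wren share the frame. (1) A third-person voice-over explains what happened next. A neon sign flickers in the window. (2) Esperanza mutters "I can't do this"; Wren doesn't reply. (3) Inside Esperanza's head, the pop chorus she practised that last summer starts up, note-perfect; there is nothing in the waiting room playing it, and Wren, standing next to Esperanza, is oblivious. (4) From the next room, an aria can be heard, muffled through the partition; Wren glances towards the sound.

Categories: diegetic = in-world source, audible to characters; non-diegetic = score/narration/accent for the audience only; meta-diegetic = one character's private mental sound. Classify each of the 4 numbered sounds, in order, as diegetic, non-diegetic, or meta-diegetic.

non-diegetic, diegetic, meta-diegetic, diegetic

(1) commentary laid over the scene from outside the fiction → non-diegetic.
(2) is diegetic: Esperanza is a character speaking aloud in the scene.
Sound (3): the music is a memory playing inside Esperanza's mind alone; no real-world source, Wren can't hear it, so meta-diegetic.
Sound (4): it's coming from the next room — a location within the story world — and Wren reacts, so diegetic.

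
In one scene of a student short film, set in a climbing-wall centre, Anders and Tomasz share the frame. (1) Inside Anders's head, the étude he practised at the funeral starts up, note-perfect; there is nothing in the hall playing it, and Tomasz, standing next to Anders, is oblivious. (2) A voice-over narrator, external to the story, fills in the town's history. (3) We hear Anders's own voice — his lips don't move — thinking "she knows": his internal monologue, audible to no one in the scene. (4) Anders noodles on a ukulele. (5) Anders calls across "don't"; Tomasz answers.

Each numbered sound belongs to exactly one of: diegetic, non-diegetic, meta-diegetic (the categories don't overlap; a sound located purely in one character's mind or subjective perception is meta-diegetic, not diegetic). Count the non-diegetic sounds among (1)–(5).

1

(1) is meta-diegetic: the music is a memory playing inside Anders's mind alone; no real-world source, Tomasz can't hear it.
Sound (2): commentary laid over the scene from outside the fiction, so non-diegetic.
(3) is meta-diegetic: Anders's thought-voice: a private mental sound no other character can hear.
(4) a character is playing a ukulele on screen → diegetic.
(5) on-screen dialogue — Anders speaks and Tomasz is there to hear → diegetic.
So 1 of the 5 is non-diegetic: (2).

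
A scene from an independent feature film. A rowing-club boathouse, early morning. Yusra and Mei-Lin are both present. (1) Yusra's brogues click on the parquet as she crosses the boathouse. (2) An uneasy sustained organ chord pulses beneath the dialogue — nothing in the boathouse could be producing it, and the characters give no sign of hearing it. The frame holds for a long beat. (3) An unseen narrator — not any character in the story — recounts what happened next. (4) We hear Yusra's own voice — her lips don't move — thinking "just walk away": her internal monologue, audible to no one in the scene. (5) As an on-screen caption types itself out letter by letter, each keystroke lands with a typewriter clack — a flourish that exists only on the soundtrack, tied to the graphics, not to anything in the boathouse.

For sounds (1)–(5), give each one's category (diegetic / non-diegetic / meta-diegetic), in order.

diegetic, non-diegetic, non-diegetic, meta-diegetic, non-diegetic

(1) is diegetic: Yusra's footsteps are produced in the story world.
Sound (2): it has no source in the story world and no character can hear it — it's underscore, so non-diegetic.
Sound (3): commentary laid over the scene from outside the fiction, so non-diegetic.
(4) it's Yusra's unspoken thought, heard only by the audience via her subjectivity → meta-diegetic.
Sound (5): sound married to a title/caption — outside the diegesis by definition, so non-diegetic.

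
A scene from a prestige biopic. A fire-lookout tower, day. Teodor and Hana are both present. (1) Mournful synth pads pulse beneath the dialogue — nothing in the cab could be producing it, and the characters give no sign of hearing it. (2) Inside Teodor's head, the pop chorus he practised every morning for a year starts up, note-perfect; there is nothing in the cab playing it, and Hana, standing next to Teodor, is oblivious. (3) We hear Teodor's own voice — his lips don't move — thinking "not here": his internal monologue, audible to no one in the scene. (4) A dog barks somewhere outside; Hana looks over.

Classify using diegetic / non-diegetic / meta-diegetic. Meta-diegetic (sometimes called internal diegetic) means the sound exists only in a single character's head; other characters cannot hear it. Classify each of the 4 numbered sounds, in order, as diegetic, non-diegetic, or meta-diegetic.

non-diegetic, meta-diegetic, meta-diegetic, diegetic

(1) is non-diegetic: score with no on-screen or off-screen source; it exists for the audience alone.
Sound (2): remembered music, private to Teodor — Hana is oblivious because it isn't in the room, so meta-diegetic.
(3) is meta-diegetic: internal monologue — inside Teodor's mind, not spoken into the scene.
(4) is diegetic: an in-world source (a dog); characters could hear it.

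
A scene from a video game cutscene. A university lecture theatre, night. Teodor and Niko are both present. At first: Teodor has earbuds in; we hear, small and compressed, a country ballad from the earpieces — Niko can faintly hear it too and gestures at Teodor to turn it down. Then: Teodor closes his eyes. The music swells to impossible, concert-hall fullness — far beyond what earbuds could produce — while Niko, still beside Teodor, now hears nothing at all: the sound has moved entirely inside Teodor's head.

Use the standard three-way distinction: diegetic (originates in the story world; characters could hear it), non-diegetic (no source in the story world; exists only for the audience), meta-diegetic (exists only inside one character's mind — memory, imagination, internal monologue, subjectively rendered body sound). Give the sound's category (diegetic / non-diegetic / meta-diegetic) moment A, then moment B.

Moment A: the earbuds are a physical source both characters can hear → diegetic.
Moment B: the music now exists only as Teodor's subjective experience; Niko can no longer hear it → meta-diegetic.

diegetic, meta-diegetic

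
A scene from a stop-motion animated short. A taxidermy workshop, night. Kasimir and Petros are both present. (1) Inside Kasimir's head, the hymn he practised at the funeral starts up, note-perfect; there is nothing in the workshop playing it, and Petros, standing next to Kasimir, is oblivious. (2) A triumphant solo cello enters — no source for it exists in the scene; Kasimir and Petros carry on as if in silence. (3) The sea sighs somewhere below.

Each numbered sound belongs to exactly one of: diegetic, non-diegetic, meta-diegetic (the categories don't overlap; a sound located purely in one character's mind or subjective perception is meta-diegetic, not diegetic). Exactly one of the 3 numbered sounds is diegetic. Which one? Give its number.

3

Sound (1): remembered music, private to Kasimir — Petros is oblivious because it isn't in the room, so meta-diegetic.
Sound (2): it has no source in the story world and no character can hear it — it's underscore, so non-diegetic.
(3) is diegetic: the sea is part of the location's real environment.
Only (3) is diegetic.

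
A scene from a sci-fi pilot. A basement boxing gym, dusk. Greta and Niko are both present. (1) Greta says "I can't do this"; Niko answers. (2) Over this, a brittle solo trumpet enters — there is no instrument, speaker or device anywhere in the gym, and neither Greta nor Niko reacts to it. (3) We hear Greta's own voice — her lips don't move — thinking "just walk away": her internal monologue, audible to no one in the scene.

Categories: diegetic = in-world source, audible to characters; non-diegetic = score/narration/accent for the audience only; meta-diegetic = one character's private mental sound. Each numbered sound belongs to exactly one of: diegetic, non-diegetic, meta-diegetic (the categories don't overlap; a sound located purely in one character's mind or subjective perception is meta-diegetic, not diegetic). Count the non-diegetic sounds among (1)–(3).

(1) spoken by a character present in the story world → diegetic.
Sound (2): it has no source in the story world and no character can hear it — it's underscore, so non-diegetic.
(3) is meta-diegetic: internal monologue — inside Greta's mind, not spoken into the scene.
So 1 of the 3 is non-diegetic: (2).

1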